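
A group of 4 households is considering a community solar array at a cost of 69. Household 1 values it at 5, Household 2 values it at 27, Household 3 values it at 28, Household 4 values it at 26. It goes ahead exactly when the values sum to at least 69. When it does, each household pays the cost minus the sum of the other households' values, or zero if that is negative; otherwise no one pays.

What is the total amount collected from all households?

Total value 86 ≥ cost 69, so it is built.
Household 1: others sum to 81; max(0, 69 - 81) = 0.
Household 2: others sum to 59; max(0, 69 - 59) = 10.
Household 3: others sum to 58; max(0, 69 - 58) = 11.
Household 4: others sum to 60; max(0, 69 - 60) = 9.
Total collected = 0 + 10 + 11 + 9 = 30.

30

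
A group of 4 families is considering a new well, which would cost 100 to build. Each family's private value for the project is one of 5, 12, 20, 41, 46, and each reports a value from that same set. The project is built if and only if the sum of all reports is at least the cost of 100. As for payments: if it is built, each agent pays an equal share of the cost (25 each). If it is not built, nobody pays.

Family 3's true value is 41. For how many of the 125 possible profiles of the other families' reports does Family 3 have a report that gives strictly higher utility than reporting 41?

Others report (5, 5, 46): truth gives 0; report 46 gives 16 > 0. Violating.
Others report (5, 12, 41): truth gives 0; report 46 gives 16 > 0. Violating.
Others report (5, 41, 12): truth gives 0; report 46 gives 16 > 0. Violating.
Others report (5, 46, 5): truth gives 0; report 46 gives 16 > 0. Violating.
Others report (5, 5, 5): truth gives 0; no alternative beats it.
Others report (5, 5, 12): truth gives 0; no alternative beats it.
(Checking all 125 profiles: 9 have a profitable deviation, 116 do not.)

9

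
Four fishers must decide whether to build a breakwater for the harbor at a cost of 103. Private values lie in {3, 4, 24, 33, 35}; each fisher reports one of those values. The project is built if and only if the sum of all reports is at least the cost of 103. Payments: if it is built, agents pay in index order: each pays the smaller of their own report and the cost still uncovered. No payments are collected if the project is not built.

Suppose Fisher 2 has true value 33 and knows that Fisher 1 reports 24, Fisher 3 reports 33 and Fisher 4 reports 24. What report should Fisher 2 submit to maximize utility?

24

Report 3: project not built, utility 0.
Report 4: project not built, utility 0.
Report 24: project built, pays 24, utility 33 - 24 = 9.
Report 33: project built, pays 33, utility 33 - 33 = 0.
Report 35: project built, pays 35, utility 33 - 35 = -2.
The best choice is 24 with utility 9.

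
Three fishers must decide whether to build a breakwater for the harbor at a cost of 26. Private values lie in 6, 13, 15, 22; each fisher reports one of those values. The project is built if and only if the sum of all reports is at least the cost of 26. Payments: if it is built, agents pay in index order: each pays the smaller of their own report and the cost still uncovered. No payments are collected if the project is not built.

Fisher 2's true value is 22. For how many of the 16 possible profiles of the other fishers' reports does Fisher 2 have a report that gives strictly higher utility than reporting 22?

Others report (6, 6): truth gives 2; report 15 gives 7 > 2. Violating.
Others report (6, 13): truth gives 2; report 13 gives 9 > 2. Violating.
Others report (6, 15): truth gives 2; report 6 gives 16 > 2. Violating.
Others report (6, 22): truth gives 2; report 6 gives 16 > 2. Violating.
Others report (13, 6): truth gives 9; no alternative beats it.
Others report (22, 6): truth gives 18; no alternative beats it.
(Checking all 16 profiles: 11 have a profitable deviation, 5 do not.)

11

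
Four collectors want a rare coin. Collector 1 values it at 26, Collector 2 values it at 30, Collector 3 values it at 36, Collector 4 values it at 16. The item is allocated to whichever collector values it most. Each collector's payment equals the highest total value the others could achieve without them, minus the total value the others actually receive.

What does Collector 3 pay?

30

Collector 3 has the highest value and receives the item.
Without Collector 3, the item would go to the next-highest value, 30, so the others could achieve 30.
With Collector 3 present and winning, the others receive nothing, so their total is 0.
Payment = 30 - 0 = 30.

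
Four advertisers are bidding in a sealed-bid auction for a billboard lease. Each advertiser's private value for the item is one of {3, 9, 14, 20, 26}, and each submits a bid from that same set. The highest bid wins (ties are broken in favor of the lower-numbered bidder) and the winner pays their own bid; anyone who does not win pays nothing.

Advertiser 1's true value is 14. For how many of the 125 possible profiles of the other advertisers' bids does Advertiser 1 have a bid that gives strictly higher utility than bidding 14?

Others bid (3, 3, 3): truth gives 0; bid 3 gives 11 > 0. Violating.
Others bid (3, 3, 9): truth gives 0; bid 9 gives 5 > 0. Violating.
Others bid (3, 9, 3): truth gives 0; bid 9 gives 5 > 0. Violating.
Others bid (3, 9, 9): truth gives 0; bid 9 gives 5 > 0. Violating.
Others bid (3, 3, 14): truth gives 0; no alternative beats it.
Others bid (3, 3, 20): truth gives 0; no alternative beats it.
(Checking all 125 profiles: 8 have a profitable deviation, 117 do not.)

8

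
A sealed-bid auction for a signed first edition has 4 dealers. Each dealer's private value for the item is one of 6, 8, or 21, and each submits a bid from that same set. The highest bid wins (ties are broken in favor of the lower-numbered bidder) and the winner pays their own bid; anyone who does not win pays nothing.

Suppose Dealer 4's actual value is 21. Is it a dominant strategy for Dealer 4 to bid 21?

No

Consider the case where Dealer 1 bids 6, Dealer 2 bids 6 and Dealer 3 bids 6.
Truthful bid 21: wins, pays 21, utility 21 - 21 = 0.
Bid 8 instead: wins, pays 8, utility 21 - 8 = 13.
Since 13 > 0, bidding 8 is strictly better here, so truthful bidding is not dominant.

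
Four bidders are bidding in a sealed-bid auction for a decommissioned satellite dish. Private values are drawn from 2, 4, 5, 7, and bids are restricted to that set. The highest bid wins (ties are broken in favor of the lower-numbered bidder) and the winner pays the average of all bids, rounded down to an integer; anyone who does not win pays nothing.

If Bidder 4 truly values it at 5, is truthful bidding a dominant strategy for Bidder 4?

No

Consider the case where Bidder 1 bids 2, Bidder 2 bids 2 and Bidder 3 bids 5.
Truthful bid 5: loses, pays 0, utility 0.
Bid 7 instead: wins, pays 4, utility 5 - 4 = 1.
Since 1 > 0, bidding 7 is strictly better here, so truthful bidding is not dominant.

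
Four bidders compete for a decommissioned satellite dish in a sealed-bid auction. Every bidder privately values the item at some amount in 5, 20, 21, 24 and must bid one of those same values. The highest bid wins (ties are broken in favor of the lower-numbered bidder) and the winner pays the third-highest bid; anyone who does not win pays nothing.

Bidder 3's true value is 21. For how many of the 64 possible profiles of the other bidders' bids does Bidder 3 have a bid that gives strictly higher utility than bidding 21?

Others bid (5, 5, 24): truth gives 0; bid 24 gives 16 > 0. Violating.
Others bid (5, 20, 24): truth gives 0; bid 24 gives 1 > 0. Violating.
Others bid (5, 21, 5): truth gives 0; bid 24 gives 16 > 0. Violating.
Others bid (5, 21, 20): truth gives 0; bid 24 gives 1 > 0. Violating.
Others bid (5, 5, 5): truth gives 16; no alternative beats it.
Others bid (5, 5, 20): truth gives 16; no alternative beats it.
(Checking all 64 profiles: 12 have a profitable deviation, 52 do not.)

12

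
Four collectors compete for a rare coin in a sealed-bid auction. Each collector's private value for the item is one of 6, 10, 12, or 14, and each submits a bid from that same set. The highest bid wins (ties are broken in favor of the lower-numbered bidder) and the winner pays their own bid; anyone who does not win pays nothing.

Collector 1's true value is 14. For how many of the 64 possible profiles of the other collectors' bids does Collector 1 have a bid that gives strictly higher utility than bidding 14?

27

Others bid (6, 6, 6): truth gives 0; bid 6 gives 8 > 0. Violating.
Others bid (6, 6, 10): truth gives 0; bid 10 gives 4 > 0. Violating.
Others bid (6, 6, 12): truth gives 0; bid 12 gives 2 > 0. Violating.
Others bid (6, 10, 6): truth gives 0; bid 10 gives 4 > 0. Violating.
Others bid (6, 6, 14): truth gives 0; no alternative beats it.
Others bid (6, 10, 14): truth gives 0; no alternative beats it.
(Checking all 64 profiles: 27 have a profitable deviation, 37 do not.)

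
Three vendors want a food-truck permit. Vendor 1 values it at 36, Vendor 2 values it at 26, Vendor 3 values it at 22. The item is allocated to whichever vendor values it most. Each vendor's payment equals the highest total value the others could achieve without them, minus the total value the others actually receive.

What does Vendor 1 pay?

Vendor 1 has the highest value and receives the item.
Without Vendor 1, the item would go to the next-highest value, 26, so the others could achieve 26.
With Vendor 1 present and winning, the others receive nothing, so their total is 0.
Payment = 26 - 0 = 26.

26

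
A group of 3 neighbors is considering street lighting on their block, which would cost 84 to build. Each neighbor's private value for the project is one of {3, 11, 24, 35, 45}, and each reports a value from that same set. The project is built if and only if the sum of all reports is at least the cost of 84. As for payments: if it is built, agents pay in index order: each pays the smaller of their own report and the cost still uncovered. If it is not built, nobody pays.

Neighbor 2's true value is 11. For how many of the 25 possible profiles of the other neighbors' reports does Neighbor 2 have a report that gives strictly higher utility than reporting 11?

Others report (45, 45): truth gives 0; report 3 gives 8 > 0. Violating.
Others report (3, 3): truth gives 0; no alternative beats it.
Others report (3, 11): truth gives 0; no alternative beats it.
(Checking all 25 profiles: 1 has a profitable deviation, 24 do not.)

1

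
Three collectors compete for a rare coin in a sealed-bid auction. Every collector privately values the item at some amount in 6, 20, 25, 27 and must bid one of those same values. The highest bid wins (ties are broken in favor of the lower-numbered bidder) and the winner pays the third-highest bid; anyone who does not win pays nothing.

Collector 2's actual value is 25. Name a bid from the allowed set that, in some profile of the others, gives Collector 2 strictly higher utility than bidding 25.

Suppose Collector 1 bids 6 and Collector 3 bids 27.
Bid 25: loses, pays 0, utility 0.
Bid 27: wins, pays 6, utility 25 - 6 = 19.
So bidding 27 beats truth here (19 > 0).

27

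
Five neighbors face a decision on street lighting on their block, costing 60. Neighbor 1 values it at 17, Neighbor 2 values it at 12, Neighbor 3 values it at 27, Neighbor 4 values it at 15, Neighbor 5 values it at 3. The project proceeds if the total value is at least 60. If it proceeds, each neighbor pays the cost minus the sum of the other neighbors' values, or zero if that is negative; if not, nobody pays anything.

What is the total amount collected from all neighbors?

17

Total value 74 ≥ cost 60, so it is built.
Neighbor 1: others sum to 57; max(0, 60 - 57) = 3.
Neighbor 2: others sum to 62; max(0, 60 - 62) = 0.
Neighbor 3: others sum to 47; max(0, 60 - 47) = 13.
Neighbor 4: others sum to 59; max(0, 60 - 59) = 1.
Neighbor 5: others sum to 71; max(0, 60 - 71) = 0.
Total collected = 3 + 0 + 13 + 1 + 0 = 17.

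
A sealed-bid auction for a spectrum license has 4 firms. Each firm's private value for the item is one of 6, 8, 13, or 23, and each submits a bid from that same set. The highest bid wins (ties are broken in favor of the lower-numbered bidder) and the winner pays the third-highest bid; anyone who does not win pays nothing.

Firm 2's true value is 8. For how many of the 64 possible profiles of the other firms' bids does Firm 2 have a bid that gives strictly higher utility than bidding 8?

6

Others bid (6, 6, 13): truth gives 0; bid 13 gives 2 > 0. Violating.
Others bid (6, 6, 23): truth gives 0; bid 23 gives 2 > 0. Violating.
Others bid (6, 13, 6): truth gives 0; bid 13 gives 2 > 0. Violating.
Others bid (6, 23, 6): truth gives 0; bid 23 gives 2 > 0. Violating.
Others bid (6, 6, 6): truth gives 2; no alternative beats it.
Others bid (6, 6, 8): truth gives 2; no alternative beats it.
(Checking all 64 profiles: 6 have a profitable deviation, 58 do not.)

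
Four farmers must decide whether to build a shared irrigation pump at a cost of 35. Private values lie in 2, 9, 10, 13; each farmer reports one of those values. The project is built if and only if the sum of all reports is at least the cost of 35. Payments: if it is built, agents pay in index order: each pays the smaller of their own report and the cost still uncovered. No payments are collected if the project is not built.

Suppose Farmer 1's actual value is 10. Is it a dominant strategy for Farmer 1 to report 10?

Consider the case where Farmer 2 reports 2, Farmer 3 reports 13 and Farmer 4 reports 13.
Truthful report 10: project built, pays 10, utility 10 - 10 = 0.
Report 9 instead: project built, pays 9, utility 10 - 9 = 1.
Since 1 > 0, reporting 9 is strictly better here, so truthful reporting is not dominant.

No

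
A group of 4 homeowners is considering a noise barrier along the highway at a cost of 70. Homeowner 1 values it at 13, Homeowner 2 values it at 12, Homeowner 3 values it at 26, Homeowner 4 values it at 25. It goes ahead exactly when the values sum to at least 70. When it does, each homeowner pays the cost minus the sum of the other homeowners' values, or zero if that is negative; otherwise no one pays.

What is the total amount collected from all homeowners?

Total value 76 ≥ cost 70, so it is built.
Homeowner 1: others sum to 63; max(0, 70 - 63) = 7.
Homeowner 2: others sum to 64; max(0, 70 - 64) = 6.
Homeowner 3: others sum to 50; max(0, 70 - 50) = 20.
Homeowner 4: others sum to 51; max(0, 70 - 51) = 19.
Total collected = 7 + 6 + 20 + 19 = 52.

52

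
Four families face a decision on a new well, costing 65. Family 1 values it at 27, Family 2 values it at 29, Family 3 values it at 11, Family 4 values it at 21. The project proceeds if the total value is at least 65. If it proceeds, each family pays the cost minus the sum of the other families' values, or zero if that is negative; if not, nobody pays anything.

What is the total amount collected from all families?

Total value 88 ≥ cost 65, so it is built.
Family 1: others sum to 61; max(0, 65 - 61) = 4.
Family 2: others sum to 59; max(0, 65 - 59) = 6.
Family 3: others sum to 77; max(0, 65 - 77) = 0.
Family 4: others sum to 67; max(0, 65 - 67) = 0.
Total collected = 4 + 6 + 0 + 0 = 10.

10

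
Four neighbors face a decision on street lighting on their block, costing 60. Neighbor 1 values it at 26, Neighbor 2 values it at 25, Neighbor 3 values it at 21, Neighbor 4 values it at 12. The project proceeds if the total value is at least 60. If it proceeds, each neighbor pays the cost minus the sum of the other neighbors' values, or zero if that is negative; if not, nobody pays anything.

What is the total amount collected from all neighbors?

Total value 84 ≥ cost 60, so it is built.
Neighbor 1: others sum to 58; max(0, 60 - 58) = 2.
Neighbor 2: others sum to 59; max(0, 60 - 59) = 1.
Neighbor 3: others sum to 63; max(0, 60 - 63) = 0.
Neighbor 4: others sum to 72; max(0, 60 - 72) = 0.
Total collected = 2 + 1 + 0 + 0 = 3.

3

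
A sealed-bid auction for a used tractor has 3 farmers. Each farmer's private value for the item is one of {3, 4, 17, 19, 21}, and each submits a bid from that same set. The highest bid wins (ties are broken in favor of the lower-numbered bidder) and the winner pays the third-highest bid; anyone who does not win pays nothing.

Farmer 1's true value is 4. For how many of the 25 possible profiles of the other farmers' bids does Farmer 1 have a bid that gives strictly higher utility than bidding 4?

Others bid (3, 17): truth gives 0; bid 17 gives 1 > 0. Violating.
Others bid (3, 19): truth gives 0; bid 19 gives 1 > 0. Violating.
Others bid (3, 21): truth gives 0; bid 21 gives 1 > 0. Violating.
Others bid (17, 3): truth gives 0; bid 17 gives 1 > 0. Violating.
Others bid (3, 3): truth gives 1; no alternative beats it.
Others bid (3, 4): truth gives 1; no alternative beats it.
(Checking all 25 profiles: 6 have a profitable deviation, 19 do not.)

6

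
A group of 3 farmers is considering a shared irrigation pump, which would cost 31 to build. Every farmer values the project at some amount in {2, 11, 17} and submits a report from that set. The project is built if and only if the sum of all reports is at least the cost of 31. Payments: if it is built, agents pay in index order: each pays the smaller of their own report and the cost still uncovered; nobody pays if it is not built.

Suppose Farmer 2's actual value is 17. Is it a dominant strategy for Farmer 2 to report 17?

No

Consider the case where Farmer 1 reports 11 and Farmer 3 reports 11.
Truthful report 17: project built, pays 17, utility 17 - 17 = 0.
Report 11 instead: project built, pays 11, utility 17 - 11 = 6.
Since 6 > 0, reporting 11 is strictly better here, so truthful reporting is not dominant.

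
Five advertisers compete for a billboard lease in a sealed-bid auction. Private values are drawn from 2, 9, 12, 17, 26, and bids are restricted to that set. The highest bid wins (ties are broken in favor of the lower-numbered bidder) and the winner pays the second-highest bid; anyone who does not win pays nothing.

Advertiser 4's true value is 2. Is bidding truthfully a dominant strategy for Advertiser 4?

Check each profile of the others' bids and compare truth against every alternative bid.
Others bid (2, 2, 2, 9): truth gives 0, best alternative gives -7.
Others bid (2, 2, 2, 2): truth gives 0, best alternative gives 0.
Others bid (2, 2, 2, 12): truth gives 0, best alternative gives 0.
Others bid (2, 2, 2, 17): truth gives 0, best alternative gives 0.
Others bid (2, 2, 2, 26): truth gives 0, best alternative gives 0.
Others bid (2, 2, 9, 2): truth gives 0, best alternative gives 0.
(Remaining 619 profiles checked similarly; truth is weakly best in each.)
In every case the truthful bid is at least as good as any alternative, so it is a dominant strategy.

Yes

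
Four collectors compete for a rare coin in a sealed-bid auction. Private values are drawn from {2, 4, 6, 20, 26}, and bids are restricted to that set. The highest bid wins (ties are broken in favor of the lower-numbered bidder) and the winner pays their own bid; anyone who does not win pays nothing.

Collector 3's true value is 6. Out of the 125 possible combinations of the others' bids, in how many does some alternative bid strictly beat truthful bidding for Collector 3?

2

Others bid (2, 2, 2): truth gives 0; bid 4 gives 2 > 0. Violating.
Others bid (2, 2, 4): truth gives 0; bid 4 gives 2 > 0. Violating.
Others bid (2, 2, 6): truth gives 0; no alternative beats it.
Others bid (2, 2, 20): truth gives 0; no alternative beats it.
(Checking all 125 profiles: 2 have a profitable deviation, 123 do not.)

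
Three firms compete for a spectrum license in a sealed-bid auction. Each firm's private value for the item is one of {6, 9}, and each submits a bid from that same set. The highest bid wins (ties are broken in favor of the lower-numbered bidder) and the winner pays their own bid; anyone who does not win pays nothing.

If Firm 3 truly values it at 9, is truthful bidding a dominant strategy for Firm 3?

Yes

Check each profile of the others' bids and compare truth against every alternative bid.
Others bid (6, 6): truth gives 0, best alternative gives 0.
Others bid (6, 9): truth gives 0, best alternative gives 0.
Others bid (9, 6): truth gives 0, best alternative gives 0.
Others bid (9, 9): truth gives 0, best alternative gives 0.
In every case the truthful bid is at least as good as any alternative, so it is a dominant strategy.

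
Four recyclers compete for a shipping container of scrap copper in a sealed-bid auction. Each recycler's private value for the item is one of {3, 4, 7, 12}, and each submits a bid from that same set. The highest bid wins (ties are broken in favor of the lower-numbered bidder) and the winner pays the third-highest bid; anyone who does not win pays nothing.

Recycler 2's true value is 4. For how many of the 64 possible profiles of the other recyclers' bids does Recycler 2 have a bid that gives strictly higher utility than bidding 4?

6

Others bid (3, 3, 7): truth gives 0; bid 7 gives 1 > 0. Violating.
Others bid (3, 3, 12): truth gives 0; bid 12 gives 1 > 0. Violating.
Others bid (3, 7, 3): truth gives 0; bid 7 gives 1 > 0. Violating.
Others bid (3, 12, 3): truth gives 0; bid 12 gives 1 > 0. Violating.
Others bid (3, 3, 3): truth gives 1; no alternative beats it.
Others bid (3, 3, 4): truth gives 1; no alternative beats it.
(Checking all 64 profiles: 6 have a profitable deviation, 58 do not.)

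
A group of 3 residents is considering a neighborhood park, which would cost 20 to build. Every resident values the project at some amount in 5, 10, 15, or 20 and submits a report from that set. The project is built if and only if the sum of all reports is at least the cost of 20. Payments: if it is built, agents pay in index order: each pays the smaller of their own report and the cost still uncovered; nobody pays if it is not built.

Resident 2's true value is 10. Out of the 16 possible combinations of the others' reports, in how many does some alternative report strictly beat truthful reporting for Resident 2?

Others report (5, 10): truth gives 0; report 5 gives 5 > 0. Violating.
Others report (5, 15): truth gives 0; report 5 gives 5 > 0. Violating.
Others report (5, 20): truth gives 0; report 5 gives 5 > 0. Violating.
Others report (10, 5): truth gives 0; report 5 gives 5 > 0. Violating.
Others report (5, 5): truth gives 0; no alternative beats it.
Others report (15, 5): truth gives 5; no alternative beats it.
(Checking all 16 profiles: 7 have a profitable deviation, 9 do not.)

7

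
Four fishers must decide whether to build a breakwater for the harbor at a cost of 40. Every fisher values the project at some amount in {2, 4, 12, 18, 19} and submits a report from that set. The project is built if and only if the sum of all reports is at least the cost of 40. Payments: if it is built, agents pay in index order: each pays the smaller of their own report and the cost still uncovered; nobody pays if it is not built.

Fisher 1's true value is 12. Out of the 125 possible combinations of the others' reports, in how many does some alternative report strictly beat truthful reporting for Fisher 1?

51

Others report (2, 18, 18): truth gives 0; report 2 gives 10 > 0. Violating.
Others report (2, 18, 19): truth gives 0; report 2 gives 10 > 0. Violating.
Others report (2, 19, 18): truth gives 0; report 2 gives 10 > 0. Violating.
Others report (2, 19, 19): truth gives 0; report 2 gives 10 > 0. Violating.
Others report (2, 2, 2): truth gives 0; no alternative beats it.
Others report (2, 2, 4): truth gives 0; no alternative beats it.
(Checking all 125 profiles: 51 have a profitable deviation, 74 do not.)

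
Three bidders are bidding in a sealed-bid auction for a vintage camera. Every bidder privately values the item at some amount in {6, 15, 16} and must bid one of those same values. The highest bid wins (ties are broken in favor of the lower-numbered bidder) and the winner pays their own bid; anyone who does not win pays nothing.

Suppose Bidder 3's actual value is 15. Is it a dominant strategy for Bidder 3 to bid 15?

Check each profile of the others' bids and compare truth against every alternative bid.
Others bid (6, 6): truth gives 0, best alternative gives 0.
Others bid (6, 15): truth gives 0, best alternative gives 0.
Others bid (6, 16): truth gives 0, best alternative gives 0.
Others bid (15, 6): truth gives 0, best alternative gives 0.
Others bid (15, 15): truth gives 0, best alternative gives 0.
Others bid (15, 16): truth gives 0, best alternative gives 0.
(Remaining 3 profiles checked similarly; truth is weakly best in each.)
In every case the truthful bid is at least as good as any alternative, so it is a dominant strategy.

Yes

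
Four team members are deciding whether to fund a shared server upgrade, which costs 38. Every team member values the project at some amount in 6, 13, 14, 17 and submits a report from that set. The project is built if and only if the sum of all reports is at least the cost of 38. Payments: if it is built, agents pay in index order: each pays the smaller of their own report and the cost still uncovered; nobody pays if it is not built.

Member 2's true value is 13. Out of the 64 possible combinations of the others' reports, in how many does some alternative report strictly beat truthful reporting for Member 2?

54

Others report (6, 13, 13): truth gives 0; report 6 gives 7 > 0. Violating.
Others report (6, 13, 14): truth gives 0; report 6 gives 7 > 0. Violating.
Others report (6, 13, 17): truth gives 0; report 6 gives 7 > 0. Violating.
Others report (6, 14, 13): truth gives 0; report 6 gives 7 > 0. Violating.
Others report (6, 6, 6): truth gives 0; no alternative beats it.
Others report (6, 6, 13): truth gives 0; no alternative beats it.
(Checking all 64 profiles: 54 have a profitable deviation, 10 do not.)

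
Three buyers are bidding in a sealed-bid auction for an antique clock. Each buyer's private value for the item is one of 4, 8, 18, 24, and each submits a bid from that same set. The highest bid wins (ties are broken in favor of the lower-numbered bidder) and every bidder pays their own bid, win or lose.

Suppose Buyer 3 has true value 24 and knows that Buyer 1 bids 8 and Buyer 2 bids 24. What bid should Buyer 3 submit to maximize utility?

4

Bid 4: loses but pays 4, utility -4.
Bid 8: loses but pays 8, utility -8.
Bid 18: loses but pays 18, utility -18.
Bid 24: loses but pays 24, utility -24.
The best choice is 4 with utility -4.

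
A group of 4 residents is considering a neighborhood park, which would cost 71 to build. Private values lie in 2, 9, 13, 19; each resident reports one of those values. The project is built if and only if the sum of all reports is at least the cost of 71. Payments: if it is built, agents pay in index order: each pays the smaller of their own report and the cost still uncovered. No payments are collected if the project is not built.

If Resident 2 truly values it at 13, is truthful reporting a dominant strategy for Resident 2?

Check each profile of the others' reports and compare truth against every alternative report.
Others report (2, 2, 2): truth gives 0, best alternative gives 0.
Others report (2, 2, 9): truth gives 0, best alternative gives 0.
Others report (2, 2, 13): truth gives 0, best alternative gives 0.
Others report (2, 2, 19): truth gives 0, best alternative gives 0.
Others report (2, 9, 2): truth gives 0, best alternative gives 0.
Others report (2, 9, 9): truth gives 0, best alternative gives 0.
(Remaining 58 profiles checked similarly; truth is weakly best in each.)
In every case the truthful report is at least as good as any alternative, so it is a dominant strategy.

Yes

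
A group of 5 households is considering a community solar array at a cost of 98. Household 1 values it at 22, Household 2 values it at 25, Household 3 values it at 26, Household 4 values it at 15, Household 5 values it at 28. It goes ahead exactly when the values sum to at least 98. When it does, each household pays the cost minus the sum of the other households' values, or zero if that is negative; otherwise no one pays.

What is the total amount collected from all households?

29

Total value 116 ≥ cost 98, so it is built.
Household 1: others sum to 94; max(0, 98 - 94) = 4.
Household 2: others sum to 91; max(0, 98 - 91) = 7.
Household 3: others sum to 90; max(0, 98 - 90) = 8.
Household 4: others sum to 101; max(0, 98 - 101) = 0.
Household 5: others sum to 88; max(0, 98 - 88) = 10.
Total collected = 4 + 7 + 8 + 0 + 10 = 29.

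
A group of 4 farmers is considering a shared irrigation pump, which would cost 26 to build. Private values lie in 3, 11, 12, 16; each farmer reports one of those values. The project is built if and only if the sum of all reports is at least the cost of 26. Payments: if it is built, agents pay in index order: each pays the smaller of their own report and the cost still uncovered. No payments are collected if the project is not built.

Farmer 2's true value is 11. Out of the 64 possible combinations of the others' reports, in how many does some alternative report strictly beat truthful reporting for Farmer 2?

54

Others report (3, 11, 11): truth gives 0; report 3 gives 8 > 0. Violating.
Others report (3, 11, 12): truth gives 0; report 3 gives 8 > 0. Violating.
Others report (3, 11, 16): truth gives 0; report 3 gives 8 > 0. Violating.
Others report (3, 12, 11): truth gives 0; report 3 gives 8 > 0. Violating.
Others report (3, 3, 3): truth gives 0; no alternative beats it.
Others report (3, 3, 11): truth gives 0; no alternative beats it.
(Checking all 64 profiles: 54 have a profitable deviation, 10 do not.)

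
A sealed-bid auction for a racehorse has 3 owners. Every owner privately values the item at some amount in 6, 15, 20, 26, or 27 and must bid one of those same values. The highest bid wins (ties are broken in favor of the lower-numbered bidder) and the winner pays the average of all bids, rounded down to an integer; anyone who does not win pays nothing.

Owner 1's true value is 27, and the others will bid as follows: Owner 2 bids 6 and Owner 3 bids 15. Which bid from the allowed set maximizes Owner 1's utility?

15

Bid 6: loses, pays 0, utility 0.
Bid 15: wins, pays 12, utility 27 - 12 = 15.
Bid 20: wins, pays 13, utility 27 - 13 = 14.
Bid 26: wins, pays 15, utility 27 - 15 = 12.
Bid 27: wins, pays 16, utility 27 - 16 = 11.
The best choice is 15 with utility 15.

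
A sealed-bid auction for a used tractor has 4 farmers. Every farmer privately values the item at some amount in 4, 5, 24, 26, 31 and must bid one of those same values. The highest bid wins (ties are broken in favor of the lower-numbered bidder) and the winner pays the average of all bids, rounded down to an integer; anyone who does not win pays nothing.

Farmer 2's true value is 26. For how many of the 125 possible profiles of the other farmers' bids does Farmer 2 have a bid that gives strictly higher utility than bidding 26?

47

Others bid (4, 4, 4): truth gives 17; bid 5 gives 22 > 17. Violating.
Others bid (4, 4, 5): truth gives 17; bid 5 gives 22 > 17. Violating.
Others bid (4, 4, 31): truth gives 0; bid 31 gives 9 > 0. Violating.
Others bid (4, 5, 4): truth gives 17; bid 5 gives 22 > 17. Violating.
Others bid (4, 4, 24): truth gives 12; no alternative beats it.
Others bid (4, 4, 26): truth gives 11; no alternative beats it.
(Checking all 125 profiles: 47 have a profitable deviation, 78 do not.)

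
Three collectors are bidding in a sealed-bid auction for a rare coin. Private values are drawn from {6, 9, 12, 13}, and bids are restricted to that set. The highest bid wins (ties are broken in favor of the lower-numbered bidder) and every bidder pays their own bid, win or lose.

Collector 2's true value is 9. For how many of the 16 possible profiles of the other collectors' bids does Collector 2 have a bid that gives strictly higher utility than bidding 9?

14

Others bid (6, 12): truth gives -9; bid 12 gives -3 > -9. Violating.
Others bid (6, 13): truth gives -9; bid 13 gives -4 > -9. Violating.
Others bid (9, 6): truth gives -9; bid 12 gives -3 > -9. Violating.
Others bid (9, 9): truth gives -9; bid 12 gives -3 > -9. Violating.
Others bid (6, 6): truth gives 0; no alternative beats it.
Others bid (6, 9): truth gives 0; no alternative beats it.
(Checking all 16 profiles: 14 have a profitable deviation, 2 do not.)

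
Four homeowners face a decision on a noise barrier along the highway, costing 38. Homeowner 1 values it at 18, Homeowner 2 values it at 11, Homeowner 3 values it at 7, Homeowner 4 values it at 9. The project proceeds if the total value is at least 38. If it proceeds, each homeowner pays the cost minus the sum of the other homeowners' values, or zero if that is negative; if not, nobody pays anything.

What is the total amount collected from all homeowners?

17

Total value 45 ≥ cost 38, so it is built.
Homeowner 1: others sum to 27; max(0, 38 - 27) = 11.
Homeowner 2: others sum to 34; max(0, 38 - 34) = 4.
Homeowner 3: others sum to 38; max(0, 38 - 38) = 0.
Homeowner 4: others sum to 36; max(0, 38 - 36) = 2.
Total collected = 11 + 4 + 0 + 2 = 17.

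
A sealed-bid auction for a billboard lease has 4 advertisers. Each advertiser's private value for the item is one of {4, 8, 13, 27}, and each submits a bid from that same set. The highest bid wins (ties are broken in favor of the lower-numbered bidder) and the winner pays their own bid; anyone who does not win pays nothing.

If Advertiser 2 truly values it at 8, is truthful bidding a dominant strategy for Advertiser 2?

Check each profile of the others' bids and compare truth against every alternative bid.
Others bid (4, 4, 4): truth gives 0, best alternative gives 0.
Others bid (4, 4, 8): truth gives 0, best alternative gives 0.
Others bid (4, 4, 13): truth gives 0, best alternative gives 0.
Others bid (4, 4, 27): truth gives 0, best alternative gives 0.
Others bid (4, 8, 4): truth gives 0, best alternative gives 0.
Others bid (4, 8, 8): truth gives 0, best alternative gives 0.
(Remaining 58 profiles checked similarly; truth is weakly best in each.)
In every case the truthful bid is at least as good as any alternative, so it is a dominant strategy.

Yes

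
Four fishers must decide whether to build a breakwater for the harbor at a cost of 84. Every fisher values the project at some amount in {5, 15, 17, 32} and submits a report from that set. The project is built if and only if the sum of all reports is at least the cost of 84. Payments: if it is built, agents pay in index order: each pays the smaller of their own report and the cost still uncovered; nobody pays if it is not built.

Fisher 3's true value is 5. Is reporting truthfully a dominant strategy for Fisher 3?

Check each profile of the others' reports and compare truth against every alternative report.
Others report (5, 32, 32): truth gives 0, best alternative gives -10.
Others report (15, 32, 32): truth gives 0, best alternative gives -10.
Others report (17, 32, 32): truth gives 0, best alternative gives -10.
Others report (32, 5, 32): truth gives 0, best alternative gives -10.
Others report (32, 15, 32): truth gives 0, best alternative gives -10.
Others report (32, 17, 32): truth gives 0, best alternative gives -10.
(Remaining 58 profiles checked similarly; truth is weakly best in each.)
In every case the truthful report is at least as good as any alternative, so it is a dominant strategy.

Yes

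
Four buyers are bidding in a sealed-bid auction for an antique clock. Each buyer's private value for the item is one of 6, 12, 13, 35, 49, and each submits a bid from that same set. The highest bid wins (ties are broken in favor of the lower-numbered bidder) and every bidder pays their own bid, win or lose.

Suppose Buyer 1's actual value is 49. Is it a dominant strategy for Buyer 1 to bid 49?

Consider the case where Buyer 2 bids 6, Buyer 3 bids 6 and Buyer 4 bids 6.
Truthful bid 49: wins, pays 49, utility 49 - 49 = 0.
Bid 6 instead: wins, pays 6, utility 49 - 6 = 43.
Since 43 > 0, bidding 6 is strictly better here, so truthful bidding is not dominant.

No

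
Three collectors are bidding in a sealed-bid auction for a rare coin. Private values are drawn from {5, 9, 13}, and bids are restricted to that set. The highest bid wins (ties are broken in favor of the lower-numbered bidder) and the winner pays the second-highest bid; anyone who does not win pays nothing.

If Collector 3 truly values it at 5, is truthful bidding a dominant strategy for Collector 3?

Yes

Check each profile of the others' bids and compare truth against every alternative bid.
Others bid (5, 5): truth gives 0, best alternative gives 0.
Others bid (5, 9): truth gives 0, best alternative gives 0.
Others bid (5, 13): truth gives 0, best alternative gives 0.
Others bid (9, 5): truth gives 0, best alternative gives 0.
Others bid (9, 9): truth gives 0, best alternative gives 0.
Others bid (9, 13): truth gives 0, best alternative gives 0.
(Remaining 3 profiles checked similarly; truth is weakly best in each.)
In every case the truthful bid is at least as good as any alternative, so it is a dominant strategy.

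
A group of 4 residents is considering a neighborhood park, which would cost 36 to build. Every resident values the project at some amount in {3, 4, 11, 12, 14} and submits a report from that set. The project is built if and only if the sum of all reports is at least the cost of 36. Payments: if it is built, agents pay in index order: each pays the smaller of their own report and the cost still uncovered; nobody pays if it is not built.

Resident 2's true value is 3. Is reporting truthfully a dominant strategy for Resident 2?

Yes

Check each profile of the others' reports and compare truth against every alternative report.
Others report (4, 14, 14): truth gives 0, best alternative gives -1.
Others report (11, 11, 11): truth gives 0, best alternative gives -1.
Others report (11, 11, 12): truth gives 0, best alternative gives -1.
Others report (11, 11, 14): truth gives 0, best alternative gives -1.
Others report (11, 12, 11): truth gives 0, best alternative gives -1.
Others report (11, 12, 12): truth gives 0, best alternative gives -1.
(Remaining 119 profiles checked similarly; truth is weakly best in each.)
In every case the truthful report is at least as good as any alternative, so it is a dominant strategy.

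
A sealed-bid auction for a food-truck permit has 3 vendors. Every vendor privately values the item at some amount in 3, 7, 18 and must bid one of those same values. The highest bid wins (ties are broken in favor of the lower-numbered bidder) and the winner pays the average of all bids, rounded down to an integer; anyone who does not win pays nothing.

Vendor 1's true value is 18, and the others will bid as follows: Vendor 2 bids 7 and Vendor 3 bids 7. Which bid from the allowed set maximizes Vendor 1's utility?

Bid 3: loses, pays 0, utility 0.
Bid 7: wins, pays 7, utility 18 - 7 = 11.
Bid 18: wins, pays 10, utility 18 - 10 = 8.
The best choice is 7 with utility 11.

7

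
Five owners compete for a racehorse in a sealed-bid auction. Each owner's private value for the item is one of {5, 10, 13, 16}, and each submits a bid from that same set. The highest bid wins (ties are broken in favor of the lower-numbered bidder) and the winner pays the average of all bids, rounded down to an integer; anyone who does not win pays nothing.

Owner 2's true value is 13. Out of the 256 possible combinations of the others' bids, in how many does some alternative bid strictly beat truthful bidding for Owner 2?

92

Others bid (5, 5, 5, 16): truth gives 0; bid 16 gives 4 > 0. Violating.
Others bid (5, 5, 10, 16): truth gives 0; bid 16 gives 3 > 0. Violating.
Others bid (5, 5, 13, 16): truth gives 0; bid 16 gives 2 > 0. Violating.
Others bid (5, 5, 16, 5): truth gives 0; bid 16 gives 4 > 0. Violating.
Others bid (5, 5, 5, 5): truth gives 7; no alternative beats it.
Others bid (5, 5, 5, 10): truth gives 6; no alternative beats it.
(Checking all 256 profiles: 92 have a profitable deviation, 164 do not.)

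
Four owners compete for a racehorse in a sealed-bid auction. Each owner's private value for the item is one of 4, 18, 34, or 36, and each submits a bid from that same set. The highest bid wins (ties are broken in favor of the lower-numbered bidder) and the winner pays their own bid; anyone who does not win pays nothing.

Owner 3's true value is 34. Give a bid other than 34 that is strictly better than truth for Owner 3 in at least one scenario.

18

Suppose Owner 1 bids 4, Owner 2 bids 4 and Owner 4 bids 4.
Bid 34: wins, pays 34, utility 34 - 34 = 0.
Bid 18: wins, pays 18, utility 34 - 18 = 16.
So bidding 18 beats truth here (16 > 0).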